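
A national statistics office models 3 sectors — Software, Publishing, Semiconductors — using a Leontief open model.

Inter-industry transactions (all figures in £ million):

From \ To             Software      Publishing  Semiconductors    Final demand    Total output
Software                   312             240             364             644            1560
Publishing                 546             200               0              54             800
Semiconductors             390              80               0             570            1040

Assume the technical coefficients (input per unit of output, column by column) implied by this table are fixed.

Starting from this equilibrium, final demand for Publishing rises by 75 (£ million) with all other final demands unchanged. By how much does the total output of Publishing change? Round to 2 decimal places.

Technical coefficients a_ij = z_ij / X_j:
  a_11 = 312/1560 = 0.20, a_21 = 546/1560 = 0.35, a_31 = 390/1560 = 0.25
  a_12 = 240/800 = 0.30, a_22 = 200/800 = 0.25, a_32 = 80/800 = 0.10
  a_13 = 364/1040 = 0.35, a_23 = 0/1040 = 0.00, a_33 = 0/1040 = 0.00
I − A =
  [   0.80    -0.30    -0.35]
  [  -0.35     0.75     0.00]
  [  -0.25    -0.10     1.00]
Cofactors of I−A, C_ij = (−1)^(i+j)·(minor ij) (rows/columns in the sector order above):
  C_11 = (0.75)(1.00) − (0.00)(-0.10) = 0.7500
  C_12 = −[(-0.35)(1.00) − (0.00)(-0.25)] = 0.3500
  C_13 = (-0.35)(-0.10) − (0.75)(-0.25) = 0.2225
  C_21 = −[(-0.30)(1.00) − (-0.35)(-0.10)] = 0.3350
  C_22 = (0.80)(1.00) − (-0.35)(-0.25) = 0.7125
  C_23 = −[(0.80)(-0.10) − (-0.30)(-0.25)] = 0.1550
  C_31 = (-0.30)(0.00) − (-0.35)(0.75) = 0.2625
  C_32 = −[(0.80)(0.00) − (-0.35)(-0.35)] = 0.1225
  C_33 = (0.80)(0.75) − (-0.30)(-0.35) = 0.4950
det(I−A) = Σ_j (I−A)_1j·C_1j = (0.80)(0.7500) + (-0.30)(0.3500) + (-0.35)(0.2225) = 0.417125
adj(I−A) = Cᵀ =
  [ 0.7500   0.3350   0.2625]
  [ 0.3500   0.7125   0.1225]
  [ 0.2225   0.1550   0.4950]
(I − A)⁻¹ = adj(I−A) / det(I−A) ≈
  [   1.7980     0.8031     0.6293]
  [   0.8391     1.7081     0.2937]
  [   0.5334     0.3716     1.1867]
Δx = (I − A)⁻¹ Δd with Δd having +75 in the Publishing component and 0 elsewhere.
So Δx_2 = L_22 · (+75), where L_22 = adj(I−A)_22 / det(I−A) = 0.7125 / 0.417125.
Δx_2 = 0.7125 × (+75) / 0.417125 = 53.4375 / 0.417125 ≈ 128.11.

Δx_2 = 128.11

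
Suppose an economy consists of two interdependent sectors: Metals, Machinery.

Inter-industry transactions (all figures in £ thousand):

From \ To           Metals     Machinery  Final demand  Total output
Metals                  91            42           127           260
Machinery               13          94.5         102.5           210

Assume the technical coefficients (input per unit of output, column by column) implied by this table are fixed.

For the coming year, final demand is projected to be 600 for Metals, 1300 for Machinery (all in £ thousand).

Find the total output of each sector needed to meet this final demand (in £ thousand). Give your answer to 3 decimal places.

Technical coefficients a_ij = z_ij / X_j:
  a_11 = 91/260 = 0.35, a_21 = 13/260 = 0.05
  a_12 = 42/210 = 0.20, a_22 = 94.5/210 = 0.45
I − A =
  [   0.65    -0.20]
  [  -0.05     0.55]
det(I−A) = (0.65)(0.55) − (-0.20)(-0.05) = 0.3475
adj(I−A) = [[0.55, 0.20], [0.05, 0.65]]
(I − A)⁻¹ = adj(I−A) / det(I−A) ≈
  [   1.5827     0.5755]
  [   0.1439     1.8705]
x = (I − A)⁻¹ d = adj(I−A)·d / det(I−A), with det(I−A) = 0.3475:
  x_1 = (0.55·600 + 0.20·1300) / 0.3475 = 590.00 / 0.3475 ≈ 1697.842
  x_2 = (0.05·600 + 0.65·1300) / 0.3475 = 875.00 / 0.3475 ≈ 2517.986

x_1 = 1697.842, x_2 = 2517.986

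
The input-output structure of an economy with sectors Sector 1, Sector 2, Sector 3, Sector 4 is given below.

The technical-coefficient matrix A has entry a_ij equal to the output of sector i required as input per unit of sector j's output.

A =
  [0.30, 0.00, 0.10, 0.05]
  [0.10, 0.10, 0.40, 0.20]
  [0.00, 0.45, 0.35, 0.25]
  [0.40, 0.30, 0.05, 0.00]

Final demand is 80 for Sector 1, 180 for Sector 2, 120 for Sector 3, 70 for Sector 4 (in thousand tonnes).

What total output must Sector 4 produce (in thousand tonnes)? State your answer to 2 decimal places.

I − A =
  [   0.70     0.00    -0.10    -0.05]
  [  -0.10     0.90    -0.40    -0.20]
  [   0.00    -0.45     0.65    -0.25]
  [  -0.40    -0.30    -0.05     1.00]
Compute the cofactors C_ij = (−1)^(i+j)·(3×3 minor ij) of I−A; the adjugate is their transpose:
adj(I−A) = Cᵀ =
  [ 0.320250   0.063375   0.092250   0.051750]
  [ 0.155750   0.423250   0.297250   0.166750]
  [ 0.178500   0.358500   0.568500   0.222750]
  [ 0.183750   0.170250   0.154500   0.279000]
det(I−A) = Σ_j (I−A)_1j·C_1j = (0.70)(0.320250) + (0.00)(0.155750) + (-0.10)(0.178500) + (-0.05)(0.183750) = 0.1971375
(I − A)⁻¹ = adj(I−A) / det(I−A) ≈
  [   1.6245     0.3215     0.4679     0.2625]
  [   0.7901     2.1470     1.5078     0.8459]
  [   0.9055     1.8185     2.8838     1.1299]
  [   0.9321     0.8636     0.7837     1.4153]
x = (I − A)⁻¹ d = adj(I−A)·d / det(I−A), with det(I−A) = 0.1971375:
  x_1 = (0.320250·80 + 0.063375·180 + 0.092250·120 + 0.051750·70) / 0.1971375 = 51.72 / 0.1971375 ≈ 262.35
  x_2 = (0.155750·80 + 0.423250·180 + 0.297250·120 + 0.166750·70) / 0.1971375 = 135.9875 / 0.1971375 ≈ 689.81
  x_3 = (0.178500·80 + 0.358500·180 + 0.568500·120 + 0.222750·70) / 0.1971375 = 162.6225 / 0.1971375 ≈ 824.92
  x_4 = (0.183750·80 + 0.170250·180 + 0.154500·120 + 0.279000·70) / 0.1971375 = 83.415 / 0.1971375 ≈ 423.13

x_4 = 423.13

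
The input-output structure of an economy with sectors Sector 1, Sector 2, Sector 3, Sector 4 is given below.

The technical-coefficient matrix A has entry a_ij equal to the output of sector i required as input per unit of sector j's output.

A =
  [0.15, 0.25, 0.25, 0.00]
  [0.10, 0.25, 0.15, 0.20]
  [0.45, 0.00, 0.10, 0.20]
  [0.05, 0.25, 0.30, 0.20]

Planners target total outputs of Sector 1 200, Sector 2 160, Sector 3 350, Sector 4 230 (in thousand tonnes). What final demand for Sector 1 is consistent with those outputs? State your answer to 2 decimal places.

I − A =
  [   0.85    -0.25    -0.25     0.00]
  [  -0.10     0.75    -0.15    -0.20]
  [  -0.45     0.00     0.90    -0.20]
  [  -0.05    -0.25    -0.30     0.80]
d = (I − A) x:
  d_1 = (+0.85)·200 + (-0.25)·160 + (-0.25)·350 + (+0.00)·230 = 42.50
  d_2 = (-0.10)·200 + (+0.75)·160 + (-0.15)·350 + (-0.20)·230 = 1.50
  d_3 = (-0.45)·200 + (+0.00)·160 + (+0.90)·350 + (-0.20)·230 = 179.00
  d_4 = (-0.05)·200 + (-0.25)·160 + (-0.30)·350 + (+0.80)·230 = 29.00

d_1 = 42.50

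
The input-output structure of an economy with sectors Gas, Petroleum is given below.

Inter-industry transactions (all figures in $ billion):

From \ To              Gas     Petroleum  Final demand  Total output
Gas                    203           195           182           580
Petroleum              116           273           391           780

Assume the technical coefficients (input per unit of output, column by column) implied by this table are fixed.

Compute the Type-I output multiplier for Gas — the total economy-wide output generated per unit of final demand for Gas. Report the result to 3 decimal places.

Technical coefficients a_ij = z_ij / X_j:
  a_11 = 203/580 = 0.35, a_21 = 116/580 = 0.20
  a_12 = 195/780 = 0.25, a_22 = 273/780 = 0.35
I − A =
  [   0.65    -0.25]
  [  -0.20     0.65]
det(I−A) = (0.65)(0.65) − (-0.25)(-0.20) = 0.3725
adj(I−A) = [[0.65, 0.25], [0.20, 0.65]]
(I − A)⁻¹ = adj(I−A) / det(I−A) ≈
  [   1.7450     0.6711]
  [   0.5369     1.7450]
The output multiplier for sector j is the column-j sum of the Leontief inverse (I − A)⁻¹ = adj(I−A) / det(I−A).
Column 1 of adj(I−A): (0.65, 0.20); det(I−A) = 0.3725.
m_1 = (0.65 + 0.20) / 0.3725 = 0.85 / 0.3725 ≈ 2.282.

m_1 = 2.282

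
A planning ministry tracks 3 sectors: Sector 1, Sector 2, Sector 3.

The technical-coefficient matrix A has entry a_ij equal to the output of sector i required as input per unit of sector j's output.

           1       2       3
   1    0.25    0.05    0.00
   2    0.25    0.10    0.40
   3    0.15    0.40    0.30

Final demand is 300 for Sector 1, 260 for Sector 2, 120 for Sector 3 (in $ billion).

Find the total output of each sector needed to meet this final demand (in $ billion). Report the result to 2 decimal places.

x_1 = 447.54, x_2 = 713.13, x_3 = 674.83

I − A =
  [   0.75    -0.05     0.00]
  [  -0.25     0.90    -0.40]
  [  -0.15    -0.40     0.70]
Cofactors of I−A, C_ij = (−1)^(i+j)·(minor ij) (rows/columns in the sector order above):
  C_11 = (0.90)(0.70) − (-0.40)(-0.40) = 0.4700
  C_12 = −[(-0.25)(0.70) − (-0.40)(-0.15)] = 0.2350
  C_13 = (-0.25)(-0.40) − (0.90)(-0.15) = 0.2350
  C_21 = −[(-0.05)(0.70) − (0.00)(-0.40)] = 0.0350
  C_22 = (0.75)(0.70) − (0.00)(-0.15) = 0.5250
  C_23 = −[(0.75)(-0.40) − (-0.05)(-0.15)] = 0.3075
  C_31 = (-0.05)(-0.40) − (0.00)(0.90) = 0.0200
  C_32 = −[(0.75)(-0.40) − (0.00)(-0.25)] = 0.3000
  C_33 = (0.75)(0.90) − (-0.05)(-0.25) = 0.6625
det(I−A) = Σ_j (I−A)_1j·C_1j = (0.75)(0.4700) + (-0.05)(0.2350) + (0.00)(0.2350) = 0.34075
adj(I−A) = Cᵀ =
  [ 0.4700   0.0350   0.0200]
  [ 0.2350   0.5250   0.3000]
  [ 0.2350   0.3075   0.6625]
(I − A)⁻¹ = adj(I−A) / det(I−A) ≈
  [   1.3793     0.1027     0.0587]
  [   0.6897     1.5407     0.8804]
  [   0.6897     0.9024     1.9442]
x = (I − A)⁻¹ d = adj(I−A)·d / det(I−A), with det(I−A) = 0.34075:
  x_1 = (0.4700·300 + 0.0350·260 + 0.0200·120) / 0.34075 = 152.50 / 0.34075 ≈ 447.54
  x_2 = (0.2350·300 + 0.5250·260 + 0.3000·120) / 0.34075 = 243.00 / 0.34075 ≈ 713.13
  x_3 = (0.2350·300 + 0.3075·260 + 0.6625·120) / 0.34075 = 229.95 / 0.34075 ≈ 674.83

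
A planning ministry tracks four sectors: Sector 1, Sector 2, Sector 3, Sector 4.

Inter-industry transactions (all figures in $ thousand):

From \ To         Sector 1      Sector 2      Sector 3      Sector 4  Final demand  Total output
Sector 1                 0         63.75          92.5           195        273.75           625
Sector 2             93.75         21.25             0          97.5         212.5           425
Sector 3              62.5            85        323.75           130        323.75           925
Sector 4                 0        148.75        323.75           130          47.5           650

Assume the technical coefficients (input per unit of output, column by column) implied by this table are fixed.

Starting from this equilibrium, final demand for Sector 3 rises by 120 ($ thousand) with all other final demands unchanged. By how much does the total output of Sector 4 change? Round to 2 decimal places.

Technical coefficients a_ij = z_ij / X_j:
  a_11 = 0/625 = 0.00, a_21 = 93.75/625 = 0.15, a_31 = 62.5/625 = 0.10, a_41 = 0/625 = 0.00
  a_12 = 63.75/425 = 0.15, a_22 = 21.25/425 = 0.05, a_32 = 85/425 = 0.20, a_42 = 148.75/425 = 0.35
  a_13 = 92.5/925 = 0.10, a_23 = 0/925 = 0.00, a_33 = 323.75/925 = 0.35, a_43 = 323.75/925 = 0.35
  a_14 = 195/650 = 0.30, a_24 = 97.5/650 = 0.15, a_34 = 130/650 = 0.20, a_44 = 130/650 = 0.20
I − A =
  [   1.00    -0.15    -0.10    -0.30]
  [  -0.15     0.95     0.00    -0.15]
  [  -0.10    -0.20     0.65    -0.20]
  [   0.00    -0.35    -0.35     0.80]
Compute the cofactors C_ij = (−1)^(i+j)·(3×3 minor ij) of I−A; the adjugate is their transpose:
adj(I−A) = Cᵀ =
  [ 0.382875   0.179750   0.178375   0.221875]
  [ 0.072750   0.431500   0.080250   0.128250]
  [ 0.105250   0.252500   0.673750   0.255250]
  [ 0.077875   0.299250   0.329875   0.590375]
det(I−A) = Σ_j (I−A)_1j·C_1j = (1.00)(0.382875) + (-0.15)(0.072750) + (-0.10)(0.105250) + (-0.30)(0.077875) = 0.338075
(I − A)⁻¹ = adj(I−A) / det(I−A) ≈
  [   1.1325     0.5317     0.5276     0.6563]
  [   0.2152     1.2763     0.2374     0.3794]
  [   0.3113     0.7469     1.9929     0.7550]
  [   0.2303     0.8852     0.9757     1.7463]
Δx = (I − A)⁻¹ Δd with Δd having +120 in the Sector 3 component and 0 elsewhere.
So Δx_4 = L_43 · (+120), where L_43 = adj(I−A)_43 / det(I−A) = 0.329875 / 0.338075.
Δx_4 = 0.329875 × (+120) / 0.338075 = 39.585 / 0.338075 ≈ 117.09.

Δx_4 = 117.09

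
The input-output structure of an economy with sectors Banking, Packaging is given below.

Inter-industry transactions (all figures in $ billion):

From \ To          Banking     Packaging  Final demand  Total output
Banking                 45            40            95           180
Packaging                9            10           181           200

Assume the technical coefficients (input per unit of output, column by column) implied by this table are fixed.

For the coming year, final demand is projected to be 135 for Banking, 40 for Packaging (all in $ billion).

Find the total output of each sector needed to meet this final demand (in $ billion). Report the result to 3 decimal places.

x_1 = 193.950, x_2 = 52.313

Technical coefficients a_ij = z_ij / X_j:
  a_11 = 45/180 = 0.25, a_21 = 9/180 = 0.05
  a_12 = 40/200 = 0.20, a_22 = 10/200 = 0.05
I − A =
  [   0.75    -0.20]
  [  -0.05     0.95]
det(I−A) = (0.75)(0.95) − (-0.20)(-0.05) = 0.7025
adj(I−A) = [[0.95, 0.20], [0.05, 0.75]]
(I − A)⁻¹ = adj(I−A) / det(I−A) ≈
  [   1.3523     0.2847]
  [   0.0712     1.0676]
x = (I − A)⁻¹ d = adj(I−A)·d / det(I−A), with det(I−A) = 0.7025:
  x_1 = (0.95·135 + 0.20·40) / 0.7025 = 136.25 / 0.7025 ≈ 193.950
  x_2 = (0.05·135 + 0.75·40) / 0.7025 = 36.75 / 0.7025 ≈ 52.313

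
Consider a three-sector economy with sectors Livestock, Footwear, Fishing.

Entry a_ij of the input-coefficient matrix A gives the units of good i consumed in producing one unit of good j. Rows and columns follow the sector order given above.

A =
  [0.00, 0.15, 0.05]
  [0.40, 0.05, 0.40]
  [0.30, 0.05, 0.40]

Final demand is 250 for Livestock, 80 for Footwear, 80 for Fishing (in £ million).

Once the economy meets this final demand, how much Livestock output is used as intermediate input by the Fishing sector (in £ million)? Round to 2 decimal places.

z_13 = 16.13

I − A =
  [   1.00    -0.15    -0.05]
  [  -0.40     0.95    -0.40]
  [  -0.30    -0.05     0.60]
Cofactors of I−A, C_ij = (−1)^(i+j)·(minor ij) (rows/columns in the sector order above):
  C_11 = (0.95)(0.60) − (-0.40)(-0.05) = 0.5500
  C_12 = −[(-0.40)(0.60) − (-0.40)(-0.30)] = 0.3600
  C_13 = (-0.40)(-0.05) − (0.95)(-0.30) = 0.3050
  C_21 = −[(-0.15)(0.60) − (-0.05)(-0.05)] = 0.0925
  C_22 = (1.00)(0.60) − (-0.05)(-0.30) = 0.5850
  C_23 = −[(1.00)(-0.05) − (-0.15)(-0.30)] = 0.0950
  C_31 = (-0.15)(-0.40) − (-0.05)(0.95) = 0.1075
  C_32 = −[(1.00)(-0.40) − (-0.05)(-0.40)] = 0.4200
  C_33 = (1.00)(0.95) − (-0.15)(-0.40) = 0.8900
det(I−A) = Σ_j (I−A)_1j·C_1j = (1.00)(0.5500) + (-0.15)(0.3600) + (-0.05)(0.3050) = 0.48075
adj(I−A) = Cᵀ =
  [ 0.5500   0.0925   0.1075]
  [ 0.3600   0.5850   0.4200]
  [ 0.3050   0.0950   0.8900]
(I − A)⁻¹ = adj(I−A) / det(I−A) ≈
  [   1.1440     0.1924     0.2236]
  [   0.7488     1.2168     0.8736]
  [   0.6344     0.1976     1.8513]
First solve x = (I − A)⁻¹ d = adj(I−A)·d / det(I−A); in particular x_3 = (0.3050·250 + 0.0950·80 + 0.8900·80) / 0.48075 = 155.05 / 0.48075 ≈ 322.5169.
Intermediate flow from 1 to 3: z_13 = a_13 · x_3 = 0.05 × 155.05 / 0.48075 = 7.7525 / 0.48075 ≈ 16.13.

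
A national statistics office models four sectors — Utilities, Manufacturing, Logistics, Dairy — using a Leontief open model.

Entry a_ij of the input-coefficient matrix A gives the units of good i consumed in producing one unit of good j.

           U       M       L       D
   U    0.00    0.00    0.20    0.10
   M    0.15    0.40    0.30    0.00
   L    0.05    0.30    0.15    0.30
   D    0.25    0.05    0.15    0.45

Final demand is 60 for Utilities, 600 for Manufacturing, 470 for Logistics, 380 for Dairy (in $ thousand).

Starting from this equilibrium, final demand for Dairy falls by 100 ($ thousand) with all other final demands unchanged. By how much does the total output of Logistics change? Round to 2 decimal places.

I − A =
  [   1.00     0.00    -0.20    -0.10]
  [  -0.15     0.60    -0.30     0.00]
  [  -0.05    -0.30     0.85    -0.30]
  [  -0.25    -0.05    -0.15     0.55]
Compute the cofactors C_ij = (−1)^(i+j)·(3×3 minor ij) of I−A; the adjugate is their transpose:
adj(I−A) = Cᵀ =
  [ 0.199500   0.044750   0.076500   0.078000]
  [ 0.094125   0.380000   0.176250   0.113250]
  [ 0.088500   0.172750   0.314250   0.187500]
  [ 0.123375   0.102000   0.136500   0.405000]
det(I−A) = Σ_j (I−A)_1j·C_1j = (1.00)(0.199500) + (0.00)(0.094125) + (-0.20)(0.088500) + (-0.10)(0.123375) = 0.1694625
(I − A)⁻¹ = adj(I−A) / det(I−A) ≈
  [   1.1773     0.2641     0.4514     0.4603]
  [   0.5554     2.2424     1.0401     0.6683]
  [   0.5222     1.0194     1.8544     1.1064]
  [   0.7280     0.6019     0.8055     2.3899]
Δx = (I − A)⁻¹ Δd with Δd having -100 in the Dairy component and 0 elsewhere.
So Δx_L = L_LD · (-100), where L_LD = adj(I−A)_LD / det(I−A) = 0.187500 / 0.1694625.
Δx_L = 0.187500 × (-100) / 0.1694625 = -18.75 / 0.1694625 ≈ -110.64.

Δx_L = -110.64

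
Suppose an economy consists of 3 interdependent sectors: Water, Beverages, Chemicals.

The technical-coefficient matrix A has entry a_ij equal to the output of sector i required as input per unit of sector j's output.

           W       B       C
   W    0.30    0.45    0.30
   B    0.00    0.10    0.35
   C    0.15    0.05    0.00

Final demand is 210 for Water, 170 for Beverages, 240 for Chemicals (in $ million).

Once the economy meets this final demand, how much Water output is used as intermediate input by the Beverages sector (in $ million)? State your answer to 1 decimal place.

I − A =
  [   0.70    -0.45    -0.30]
  [   0.00     0.90    -0.35]
  [  -0.15    -0.05     1.00]
Cofactors of I−A, C_ij = (−1)^(i+j)·(minor ij) (rows/columns in the sector order above):
  C_11 = (0.90)(1.00) − (-0.35)(-0.05) = 0.8825
  C_12 = −[(0.00)(1.00) − (-0.35)(-0.15)] = 0.0525
  C_13 = (0.00)(-0.05) − (0.90)(-0.15) = 0.1350
  C_21 = −[(-0.45)(1.00) − (-0.30)(-0.05)] = 0.4650
  C_22 = (0.70)(1.00) − (-0.30)(-0.15) = 0.6550
  C_23 = −[(0.70)(-0.05) − (-0.45)(-0.15)] = 0.1025
  C_31 = (-0.45)(-0.35) − (-0.30)(0.90) = 0.4275
  C_32 = −[(0.70)(-0.35) − (-0.30)(0.00)] = 0.2450
  C_33 = (0.70)(0.90) − (-0.45)(0.00) = 0.6300
det(I−A) = Σ_j (I−A)_1j·C_1j = (0.70)(0.8825) + (-0.45)(0.0525) + (-0.30)(0.1350) = 0.553625
adj(I−A) = Cᵀ =
  [ 0.8825   0.4650   0.4275]
  [ 0.0525   0.6550   0.2450]
  [ 0.1350   0.1025   0.6300]
(I − A)⁻¹ = adj(I−A) / det(I−A) ≈
  [   1.5940     0.8399     0.7722]
  [   0.0948     1.1831     0.4425]
  [   0.2438     0.1851     1.1380]
First solve x = (I − A)⁻¹ d = adj(I−A)·d / det(I−A); in particular x_B = (0.0525·210 + 0.6550·170 + 0.2450·240) / 0.553625 = 181.175 / 0.553625 ≈ 327.252.
Intermediate flow from W to B: z_WB = a_WB · x_B = 0.45 × 181.175 / 0.553625 = 81.52875 / 0.553625 ≈ 147.3.

z_WB = 147.3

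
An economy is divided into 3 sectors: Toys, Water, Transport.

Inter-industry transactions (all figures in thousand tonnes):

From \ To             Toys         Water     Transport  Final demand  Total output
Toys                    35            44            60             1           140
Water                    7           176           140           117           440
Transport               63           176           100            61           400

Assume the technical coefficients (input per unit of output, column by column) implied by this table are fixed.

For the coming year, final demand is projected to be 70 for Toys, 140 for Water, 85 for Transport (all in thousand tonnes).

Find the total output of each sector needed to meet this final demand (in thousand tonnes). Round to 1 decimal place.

Technical coefficients a_ij = z_ij / X_j:
  a_11 = 35/140 = 0.25, a_21 = 7/140 = 0.05, a_31 = 63/140 = 0.45
  a_12 = 44/440 = 0.10, a_22 = 176/440 = 0.40, a_32 = 176/440 = 0.40
  a_13 = 60/400 = 0.15, a_23 = 140/400 = 0.35, a_33 = 100/400 = 0.25
I − A =
  [   0.75    -0.10    -0.15]
  [  -0.05     0.60    -0.35]
  [  -0.45    -0.40     0.75]
Cofactors of I−A, C_ij = (−1)^(i+j)·(minor ij) (rows/columns in the sector order above):
  C_11 = (0.60)(0.75) − (-0.35)(-0.40) = 0.3100
  C_12 = −[(-0.05)(0.75) − (-0.35)(-0.45)] = 0.1950
  C_13 = (-0.05)(-0.40) − (0.60)(-0.45) = 0.2900
  C_21 = −[(-0.10)(0.75) − (-0.15)(-0.40)] = 0.1350
  C_22 = (0.75)(0.75) − (-0.15)(-0.45) = 0.4950
  C_23 = −[(0.75)(-0.40) − (-0.10)(-0.45)] = 0.3450
  C_31 = (-0.10)(-0.35) − (-0.15)(0.60) = 0.1250
  C_32 = −[(0.75)(-0.35) − (-0.15)(-0.05)] = 0.2700
  C_33 = (0.75)(0.60) − (-0.10)(-0.05) = 0.4450
det(I−A) = Σ_j (I−A)_1j·C_1j = (0.75)(0.3100) + (-0.10)(0.1950) + (-0.15)(0.2900) = 0.1695
adj(I−A) = Cᵀ =
  [ 0.3100   0.1350   0.1250]
  [ 0.1950   0.4950   0.2700]
  [ 0.2900   0.3450   0.4450]
(I − A)⁻¹ = adj(I−A) / det(I−A) ≈
  [   1.8289     0.7965     0.7375]
  [   1.1504     2.9204     1.5929]
  [   1.7109     2.0354     2.6254]
x = (I − A)⁻¹ d = adj(I−A)·d / det(I−A), with det(I−A) = 0.1695:
  x_1 = (0.3100·70 + 0.1350·140 + 0.1250·85) / 0.1695 = 51.225 / 0.1695 ≈ 302.2
  x_2 = (0.1950·70 + 0.4950·140 + 0.2700·85) / 0.1695 = 105.90 / 0.1695 ≈ 624.8
  x_3 = (0.2900·70 + 0.3450·140 + 0.4450·85) / 0.1695 = 106.425 / 0.1695 ≈ 627.9

x_1 = 302.2, x_2 = 624.8, x_3 = 627.9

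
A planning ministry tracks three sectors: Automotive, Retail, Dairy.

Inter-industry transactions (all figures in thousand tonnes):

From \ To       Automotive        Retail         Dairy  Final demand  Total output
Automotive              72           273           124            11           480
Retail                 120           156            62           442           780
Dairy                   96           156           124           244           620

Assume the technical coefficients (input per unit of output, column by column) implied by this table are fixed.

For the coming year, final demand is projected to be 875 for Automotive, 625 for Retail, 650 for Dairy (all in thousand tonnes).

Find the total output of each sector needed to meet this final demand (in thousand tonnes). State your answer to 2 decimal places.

Technical coefficients a_ij = z_ij / X_j:
  a_11 = 72/480 = 0.15, a_21 = 120/480 = 0.25, a_31 = 96/480 = 0.20
  a_12 = 273/780 = 0.35, a_22 = 156/780 = 0.20, a_32 = 156/780 = 0.20
  a_13 = 124/620 = 0.20, a_23 = 62/620 = 0.10, a_33 = 124/620 = 0.20
I − A =
  [   0.85    -0.35    -0.20]
  [  -0.25     0.80    -0.10]
  [  -0.20    -0.20     0.80]
Cofactors of I−A, C_ij = (−1)^(i+j)·(minor ij) (rows/columns in the sector order above):
  C_11 = (0.80)(0.80) − (-0.10)(-0.20) = 0.6200
  C_12 = −[(-0.25)(0.80) − (-0.10)(-0.20)] = 0.2200
  C_13 = (-0.25)(-0.20) − (0.80)(-0.20) = 0.2100
  C_21 = −[(-0.35)(0.80) − (-0.20)(-0.20)] = 0.3200
  C_22 = (0.85)(0.80) − (-0.20)(-0.20) = 0.6400
  C_23 = −[(0.85)(-0.20) − (-0.35)(-0.20)] = 0.2400
  C_31 = (-0.35)(-0.10) − (-0.20)(0.80) = 0.1950
  C_32 = −[(0.85)(-0.10) − (-0.20)(-0.25)] = 0.1350
  C_33 = (0.85)(0.80) − (-0.35)(-0.25) = 0.5925
det(I−A) = Σ_j (I−A)_1j·C_1j = (0.85)(0.6200) + (-0.35)(0.2200) + (-0.20)(0.2100) = 0.4080
adj(I−A) = Cᵀ =
  [ 0.6200   0.3200   0.1950]
  [ 0.2200   0.6400   0.1350]
  [ 0.2100   0.2400   0.5925]
(I − A)⁻¹ = adj(I−A) / det(I−A) ≈
  [   1.5196     0.7843     0.4779]
  [   0.5392     1.5686     0.3309]
  [   0.5147     0.5882     1.4522]
x = (I − A)⁻¹ d = adj(I−A)·d / det(I−A), with det(I−A) = 0.4080:
  x_1 = (0.6200·875 + 0.3200·625 + 0.1950·650) / 0.4080 = 869.25 / 0.4080 ≈ 2130.51
  x_2 = (0.2200·875 + 0.6400·625 + 0.1350·650) / 0.4080 = 680.25 / 0.4080 ≈ 1667.28
  x_3 = (0.2100·875 + 0.2400·625 + 0.5925·650) / 0.4080 = 718.875 / 0.4080 ≈ 1761.95

x_1 = 2130.51, x_2 = 1667.28, x_3 = 1761.95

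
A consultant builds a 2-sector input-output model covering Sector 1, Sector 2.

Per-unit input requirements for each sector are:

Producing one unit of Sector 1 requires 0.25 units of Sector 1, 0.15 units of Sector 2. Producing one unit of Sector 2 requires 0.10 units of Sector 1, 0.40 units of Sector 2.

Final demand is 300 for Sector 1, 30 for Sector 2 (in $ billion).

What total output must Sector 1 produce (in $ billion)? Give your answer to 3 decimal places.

x_1 = 420.690

I − A =
  [   0.75    -0.10]
  [  -0.15     0.60]
det(I−A) = (0.75)(0.60) − (-0.10)(-0.15) = 0.4350
adj(I−A) = [[0.60, 0.10], [0.15, 0.75]]
(I − A)⁻¹ = adj(I−A) / det(I−A) ≈
  [   1.3793     0.2299]
  [   0.3448     1.7241]
x = (I − A)⁻¹ d = adj(I−A)·d / det(I−A), with det(I−A) = 0.4350:
  x_1 = (0.60·300 + 0.10·30) / 0.4350 = 183.00 / 0.4350 ≈ 420.690
  x_2 = (0.15·300 + 0.75·30) / 0.4350 = 67.50 / 0.4350 ≈ 155.172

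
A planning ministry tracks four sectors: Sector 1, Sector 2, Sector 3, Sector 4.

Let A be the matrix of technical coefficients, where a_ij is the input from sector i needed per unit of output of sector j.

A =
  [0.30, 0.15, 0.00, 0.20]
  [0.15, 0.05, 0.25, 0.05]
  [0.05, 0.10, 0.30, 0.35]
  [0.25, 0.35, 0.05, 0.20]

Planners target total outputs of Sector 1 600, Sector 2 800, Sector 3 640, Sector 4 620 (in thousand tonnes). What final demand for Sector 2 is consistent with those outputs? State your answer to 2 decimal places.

d_2 = 479.00

I − A =
  [   0.70    -0.15     0.00    -0.20]
  [  -0.15     0.95    -0.25    -0.05]
  [  -0.05    -0.10     0.70    -0.35]
  [  -0.25    -0.35    -0.05     0.80]
d = (I − A) x:
  d_1 = (+0.70)·600 + (-0.15)·800 + (+0.00)·640 + (-0.20)·620 = 176.00
  d_2 = (-0.15)·600 + (+0.95)·800 + (-0.25)·640 + (-0.05)·620 = 479.00
  d_3 = (-0.05)·600 + (-0.10)·800 + (+0.70)·640 + (-0.35)·620 = 121.00
  d_4 = (-0.25)·600 + (-0.35)·800 + (-0.05)·640 + (+0.80)·620 = 34.00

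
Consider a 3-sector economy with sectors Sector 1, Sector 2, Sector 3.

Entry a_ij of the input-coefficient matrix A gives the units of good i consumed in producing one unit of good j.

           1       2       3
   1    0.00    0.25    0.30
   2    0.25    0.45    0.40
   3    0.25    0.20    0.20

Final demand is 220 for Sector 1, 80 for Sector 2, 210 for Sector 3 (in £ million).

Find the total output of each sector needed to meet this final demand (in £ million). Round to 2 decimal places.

I − A =
  [   1.00    -0.25    -0.30]
  [  -0.25     0.55    -0.40]
  [  -0.25    -0.20     0.80]
Cofactors of I−A, C_ij = (−1)^(i+j)·(minor ij) (rows/columns in the sector order above):
  C_11 = (0.55)(0.80) − (-0.40)(-0.20) = 0.3600
  C_12 = −[(-0.25)(0.80) − (-0.40)(-0.25)] = 0.3000
  C_13 = (-0.25)(-0.20) − (0.55)(-0.25) = 0.1875
  C_21 = −[(-0.25)(0.80) − (-0.30)(-0.20)] = 0.2600
  C_22 = (1.00)(0.80) − (-0.30)(-0.25) = 0.7250
  C_23 = −[(1.00)(-0.20) − (-0.25)(-0.25)] = 0.2625
  C_31 = (-0.25)(-0.40) − (-0.30)(0.55) = 0.2650
  C_32 = −[(1.00)(-0.40) − (-0.30)(-0.25)] = 0.4750
  C_33 = (1.00)(0.55) − (-0.25)(-0.25) = 0.4875
det(I−A) = Σ_j (I−A)_1j·C_1j = (1.00)(0.3600) + (-0.25)(0.3000) + (-0.30)(0.1875) = 0.22875
adj(I−A) = Cᵀ =
  [ 0.3600   0.2600   0.2650]
  [ 0.3000   0.7250   0.4750]
  [ 0.1875   0.2625   0.4875]
(I − A)⁻¹ = adj(I−A) / det(I−A) ≈
  [   1.5738     1.1366     1.1585]
  [   1.3115     3.1694     2.0765]
  [   0.8197     1.1475     2.1311]
x = (I − A)⁻¹ d = adj(I−A)·d / det(I−A), with det(I−A) = 0.22875:
  x_1 = (0.3600·220 + 0.2600·80 + 0.2650·210) / 0.22875 = 155.65 / 0.22875 ≈ 680.44
  x_2 = (0.3000·220 + 0.7250·80 + 0.4750·210) / 0.22875 = 223.75 / 0.22875 ≈ 978.14
  x_3 = (0.1875·220 + 0.2625·80 + 0.4875·210) / 0.22875 = 164.625 / 0.22875 ≈ 719.67

x_1 = 680.44, x_2 = 978.14, x_3 = 719.67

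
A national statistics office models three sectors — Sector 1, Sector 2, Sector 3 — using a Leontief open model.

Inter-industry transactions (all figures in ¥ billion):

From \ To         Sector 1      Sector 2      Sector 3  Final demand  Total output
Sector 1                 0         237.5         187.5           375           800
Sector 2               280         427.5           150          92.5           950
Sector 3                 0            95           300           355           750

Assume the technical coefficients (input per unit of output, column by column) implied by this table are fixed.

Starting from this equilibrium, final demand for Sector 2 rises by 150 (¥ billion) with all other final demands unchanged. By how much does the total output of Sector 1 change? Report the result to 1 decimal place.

Technical coefficients a_ij = z_ij / X_j:
  a_11 = 0/800 = 0.00, a_21 = 280/800 = 0.35, a_31 = 0/800 = 0.00
  a_12 = 237.5/950 = 0.25, a_22 = 427.5/950 = 0.45, a_32 = 95/950 = 0.10
  a_13 = 187.5/750 = 0.25, a_23 = 150/750 = 0.20, a_33 = 300/750 = 0.40
I − A =
  [   1.00    -0.25    -0.25]
  [  -0.35     0.55    -0.20]
  [   0.00    -0.10     0.60]
Cofactors of I−A, C_ij = (−1)^(i+j)·(minor ij) (rows/columns in the sector order above):
  C_11 = (0.55)(0.60) − (-0.20)(-0.10) = 0.3100
  C_12 = −[(-0.35)(0.60) − (-0.20)(0.00)] = 0.2100
  C_13 = (-0.35)(-0.10) − (0.55)(0.00) = 0.0350
  C_21 = −[(-0.25)(0.60) − (-0.25)(-0.10)] = 0.1750
  C_22 = (1.00)(0.60) − (-0.25)(0.00) = 0.6000
  C_23 = −[(1.00)(-0.10) − (-0.25)(0.00)] = 0.1000
  C_31 = (-0.25)(-0.20) − (-0.25)(0.55) = 0.1875
  C_32 = −[(1.00)(-0.20) − (-0.25)(-0.35)] = 0.2875
  C_33 = (1.00)(0.55) − (-0.25)(-0.35) = 0.4625
det(I−A) = Σ_j (I−A)_1j·C_1j = (1.00)(0.3100) + (-0.25)(0.2100) + (-0.25)(0.0350) = 0.24875
adj(I−A) = Cᵀ =
  [ 0.3100   0.1750   0.1875]
  [ 0.2100   0.6000   0.2875]
  [ 0.0350   0.1000   0.4625]
(I − A)⁻¹ = adj(I−A) / det(I−A) ≈
  [   1.2462     0.7035     0.7538]
  [   0.8442     2.4121     1.1558]
  [   0.1407     0.4020     1.8593]
Δx = (I − A)⁻¹ Δd with Δd having +150 in the Sector 2 component and 0 elsewhere.
So Δx_1 = L_12 · (+150), where L_12 = adj(I−A)_12 / det(I−A) = 0.1750 / 0.24875.
Δx_1 = 0.1750 × (+150) / 0.24875 = 26.25 / 0.24875 ≈ 105.5.

Δx_1 = 105.5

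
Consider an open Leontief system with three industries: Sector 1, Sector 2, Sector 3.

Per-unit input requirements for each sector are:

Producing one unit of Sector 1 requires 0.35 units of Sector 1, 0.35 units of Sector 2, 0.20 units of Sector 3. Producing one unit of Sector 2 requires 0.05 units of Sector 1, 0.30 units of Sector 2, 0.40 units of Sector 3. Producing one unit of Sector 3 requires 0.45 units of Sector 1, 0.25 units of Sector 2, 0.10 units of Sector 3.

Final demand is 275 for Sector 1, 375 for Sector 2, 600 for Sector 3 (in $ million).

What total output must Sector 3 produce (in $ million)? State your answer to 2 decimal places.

I − A =
  [   0.65    -0.05    -0.45]
  [  -0.35     0.70    -0.25]
  [  -0.20    -0.40     0.90]
Cofactors of I−A, C_ij = (−1)^(i+j)·(minor ij) (rows/columns in the sector order above):
  C_11 = (0.70)(0.90) − (-0.25)(-0.40) = 0.5300
  C_12 = −[(-0.35)(0.90) − (-0.25)(-0.20)] = 0.3650
  C_13 = (-0.35)(-0.40) − (0.70)(-0.20) = 0.2800
  C_21 = −[(-0.05)(0.90) − (-0.45)(-0.40)] = 0.2250
  C_22 = (0.65)(0.90) − (-0.45)(-0.20) = 0.4950
  C_23 = −[(0.65)(-0.40) − (-0.05)(-0.20)] = 0.2700
  C_31 = (-0.05)(-0.25) − (-0.45)(0.70) = 0.3275
  C_32 = −[(0.65)(-0.25) − (-0.45)(-0.35)] = 0.3200
  C_33 = (0.65)(0.70) − (-0.05)(-0.35) = 0.4375
det(I−A) = Σ_j (I−A)_1j·C_1j = (0.65)(0.5300) + (-0.05)(0.3650) + (-0.45)(0.2800) = 0.20025
adj(I−A) = Cᵀ =
  [ 0.5300   0.2250   0.3275]
  [ 0.3650   0.4950   0.3200]
  [ 0.2800   0.2700   0.4375]
(I − A)⁻¹ = adj(I−A) / det(I−A) ≈
  [   2.6467     1.1236     1.6355]
  [   1.8227     2.4719     1.5980]
  [   1.3983     1.3483     2.1848]
x = (I − A)⁻¹ d = adj(I−A)·d / det(I−A), with det(I−A) = 0.20025:
  x_1 = (0.5300·275 + 0.2250·375 + 0.3275·600) / 0.20025 = 426.625 / 0.20025 ≈ 2130.46
  x_2 = (0.3650·275 + 0.4950·375 + 0.3200·600) / 0.20025 = 478.00 / 0.20025 ≈ 2387.02
  x_3 = (0.2800·275 + 0.2700·375 + 0.4375·600) / 0.20025 = 440.75 / 0.20025 ≈ 2201.00

x_3 = 2201.00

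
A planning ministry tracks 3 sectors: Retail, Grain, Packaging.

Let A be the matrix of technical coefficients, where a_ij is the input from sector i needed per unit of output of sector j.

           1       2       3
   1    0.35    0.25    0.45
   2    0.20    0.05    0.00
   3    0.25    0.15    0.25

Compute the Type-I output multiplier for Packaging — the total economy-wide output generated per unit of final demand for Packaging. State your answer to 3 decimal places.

I − A =
  [   0.65    -0.25    -0.45]
  [  -0.20     0.95     0.00]
  [  -0.25    -0.15     0.75]
Cofactors of I−A, C_ij = (−1)^(i+j)·(minor ij) (rows/columns in the sector order above):
  C_11 = (0.95)(0.75) − (0.00)(-0.15) = 0.7125
  C_12 = −[(-0.20)(0.75) − (0.00)(-0.25)] = 0.1500
  C_13 = (-0.20)(-0.15) − (0.95)(-0.25) = 0.2675
  C_21 = −[(-0.25)(0.75) − (-0.45)(-0.15)] = 0.2550
  C_22 = (0.65)(0.75) − (-0.45)(-0.25) = 0.3750
  C_23 = −[(0.65)(-0.15) − (-0.25)(-0.25)] = 0.1600
  C_31 = (-0.25)(0.00) − (-0.45)(0.95) = 0.4275
  C_32 = −[(0.65)(0.00) − (-0.45)(-0.20)] = 0.0900
  C_33 = (0.65)(0.95) − (-0.25)(-0.20) = 0.5675
det(I−A) = Σ_j (I−A)_1j·C_1j = (0.65)(0.7125) + (-0.25)(0.1500) + (-0.45)(0.2675) = 0.30525
adj(I−A) = Cᵀ =
  [ 0.7125   0.2550   0.4275]
  [ 0.1500   0.3750   0.0900]
  [ 0.2675   0.1600   0.5675]
(I − A)⁻¹ = adj(I−A) / det(I−A) ≈
  [   2.3342     0.8354     1.4005]
  [   0.4914     1.2285     0.2948]
  [   0.8763     0.5242     1.8591]
The output multiplier for sector j is the column-j sum of the Leontief inverse (I − A)⁻¹ = adj(I−A) / det(I−A).
Column 3 of adj(I−A): (0.4275, 0.0900, 0.5675); det(I−A) = 0.30525.
m_3 = (0.4275 + 0.0900 + 0.5675) / 0.30525 = 1.085 / 0.30525 ≈ 3.554.

m_3 = 3.554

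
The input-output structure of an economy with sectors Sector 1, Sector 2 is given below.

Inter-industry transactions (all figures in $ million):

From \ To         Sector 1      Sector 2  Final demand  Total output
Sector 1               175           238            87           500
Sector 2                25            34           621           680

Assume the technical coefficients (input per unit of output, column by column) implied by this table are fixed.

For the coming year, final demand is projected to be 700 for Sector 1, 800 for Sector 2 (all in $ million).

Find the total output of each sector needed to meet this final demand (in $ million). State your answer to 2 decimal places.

Technical coefficients a_ij = z_ij / X_j:
  a_11 = 175/500 = 0.35, a_21 = 25/500 = 0.05
  a_12 = 238/680 = 0.35, a_22 = 34/680 = 0.05
I − A =
  [   0.65    -0.35]
  [  -0.05     0.95]
det(I−A) = (0.65)(0.95) − (-0.35)(-0.05) = 0.6000
adj(I−A) = [[0.95, 0.35], [0.05, 0.65]]
(I − A)⁻¹ = adj(I−A) / det(I−A) ≈
  [   1.5833     0.5833]
  [   0.0833     1.0833]
x = (I − A)⁻¹ d = adj(I−A)·d / det(I−A), with det(I−A) = 0.6000:
  x_1 = (0.95·700 + 0.35·800) / 0.6000 = 945.00 / 0.6000 = 1575.00
  x_2 = (0.05·700 + 0.65·800) / 0.6000 = 555.00 / 0.6000 = 925.00

x_1 = 1575.00, x_2 = 925.00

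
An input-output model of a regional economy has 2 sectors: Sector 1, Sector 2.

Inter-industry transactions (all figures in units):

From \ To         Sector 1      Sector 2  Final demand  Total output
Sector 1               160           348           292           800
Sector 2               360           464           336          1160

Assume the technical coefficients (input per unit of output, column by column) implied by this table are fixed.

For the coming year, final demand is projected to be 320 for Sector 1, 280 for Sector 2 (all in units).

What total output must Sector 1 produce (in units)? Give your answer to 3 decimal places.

x_1 = 800.000

Technical coefficients a_ij = z_ij / X_j:
  a_11 = 160/800 = 0.20, a_21 = 360/800 = 0.45
  a_12 = 348/1160 = 0.30, a_22 = 464/1160 = 0.40
I − A =
  [   0.80    -0.30]
  [  -0.45     0.60]
det(I−A) = (0.80)(0.60) − (-0.30)(-0.45) = 0.3450
adj(I−A) = [[0.60, 0.30], [0.45, 0.80]]
(I − A)⁻¹ = adj(I−A) / det(I−A) ≈
  [   1.7391     0.8696]
  [   1.3043     2.3188]
x = (I − A)⁻¹ d = adj(I−A)·d / det(I−A), with det(I−A) = 0.3450:
  x_1 = (0.60·320 + 0.30·280) / 0.3450 = 276.00 / 0.3450 = 800.000
  x_2 = (0.45·320 + 0.80·280) / 0.3450 = 368.00 / 0.3450 ≈ 1066.667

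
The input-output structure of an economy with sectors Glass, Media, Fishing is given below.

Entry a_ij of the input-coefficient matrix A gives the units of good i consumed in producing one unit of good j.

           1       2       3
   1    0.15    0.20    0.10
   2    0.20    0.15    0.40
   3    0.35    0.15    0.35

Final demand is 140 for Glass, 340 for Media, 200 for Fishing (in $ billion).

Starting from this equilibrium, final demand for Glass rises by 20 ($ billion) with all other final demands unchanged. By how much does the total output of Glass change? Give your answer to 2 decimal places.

I − A =
  [   0.85    -0.20    -0.10]
  [  -0.20     0.85    -0.40]
  [  -0.35    -0.15     0.65]
Cofactors of I−A, C_ij = (−1)^(i+j)·(minor ij) (rows/columns in the sector order above):
  C_11 = (0.85)(0.65) − (-0.40)(-0.15) = 0.4925
  C_12 = −[(-0.20)(0.65) − (-0.40)(-0.35)] = 0.2700
  C_13 = (-0.20)(-0.15) − (0.85)(-0.35) = 0.3275
  C_21 = −[(-0.20)(0.65) − (-0.10)(-0.15)] = 0.1450
  C_22 = (0.85)(0.65) − (-0.10)(-0.35) = 0.5175
  C_23 = −[(0.85)(-0.15) − (-0.20)(-0.35)] = 0.1975
  C_31 = (-0.20)(-0.40) − (-0.10)(0.85) = 0.1650
  C_32 = −[(0.85)(-0.40) − (-0.10)(-0.20)] = 0.3600
  C_33 = (0.85)(0.85) − (-0.20)(-0.20) = 0.6825
det(I−A) = Σ_j (I−A)_1j·C_1j = (0.85)(0.4925) + (-0.20)(0.2700) + (-0.10)(0.3275) = 0.331875
adj(I−A) = Cᵀ =
  [ 0.4925   0.1450   0.1650]
  [ 0.2700   0.5175   0.3600]
  [ 0.3275   0.1975   0.6825]
(I − A)⁻¹ = adj(I−A) / det(I−A) ≈
  [   1.4840     0.4369     0.4972]
  [   0.8136     1.5593     1.0847]
  [   0.9868     0.5951     2.0565]
Δx = (I − A)⁻¹ Δd with Δd having +20 in the Glass component and 0 elsewhere.
So Δx_1 = L_11 · (+20), where L_11 = adj(I−A)_11 / det(I−A) = 0.4925 / 0.331875.
Δx_1 = 0.4925 × (+20) / 0.331875 = 9.85 / 0.331875 ≈ 29.68.

Δx_1 = 29.68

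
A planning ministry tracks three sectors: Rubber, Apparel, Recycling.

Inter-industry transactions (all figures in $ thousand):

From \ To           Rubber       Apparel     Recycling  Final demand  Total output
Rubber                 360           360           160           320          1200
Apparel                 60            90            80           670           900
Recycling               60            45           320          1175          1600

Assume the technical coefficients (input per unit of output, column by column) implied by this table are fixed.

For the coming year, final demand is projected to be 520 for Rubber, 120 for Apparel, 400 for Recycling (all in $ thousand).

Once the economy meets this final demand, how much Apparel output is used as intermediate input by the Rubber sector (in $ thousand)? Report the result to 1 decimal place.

Technical coefficients a_ij = z_ij / X_j:
  a_11 = 360/1200 = 0.30, a_21 = 60/1200 = 0.05, a_31 = 60/1200 = 0.05
  a_12 = 360/900 = 0.40, a_22 = 90/900 = 0.10, a_32 = 45/900 = 0.05
  a_13 = 160/1600 = 0.10, a_23 = 80/1600 = 0.05, a_33 = 320/1600 = 0.20
I − A =
  [   0.70    -0.40    -0.10]
  [  -0.05     0.90    -0.05]
  [  -0.05    -0.05     0.80]
Cofactors of I−A, C_ij = (−1)^(i+j)·(minor ij) (rows/columns in the sector order above):
  C_11 = (0.90)(0.80) − (-0.05)(-0.05) = 0.7175
  C_12 = −[(-0.05)(0.80) − (-0.05)(-0.05)] = 0.0425
  C_13 = (-0.05)(-0.05) − (0.90)(-0.05) = 0.0475
  C_21 = −[(-0.40)(0.80) − (-0.10)(-0.05)] = 0.3250
  C_22 = (0.70)(0.80) − (-0.10)(-0.05) = 0.5550
  C_23 = −[(0.70)(-0.05) − (-0.40)(-0.05)] = 0.0550
  C_31 = (-0.40)(-0.05) − (-0.10)(0.90) = 0.1100
  C_32 = −[(0.70)(-0.05) − (-0.10)(-0.05)] = 0.0400
  C_33 = (0.70)(0.90) − (-0.40)(-0.05) = 0.6100
det(I−A) = Σ_j (I−A)_1j·C_1j = (0.70)(0.7175) + (-0.40)(0.0425) + (-0.10)(0.0475) = 0.4805
adj(I−A) = Cᵀ =
  [ 0.7175   0.3250   0.1100]
  [ 0.0425   0.5550   0.0400]
  [ 0.0475   0.0550   0.6100]
(I − A)⁻¹ = adj(I−A) / det(I−A) ≈
  [   1.4932     0.6764     0.2289]
  [   0.0884     1.1550     0.0832]
  [   0.0989     0.1145     1.2695]
First solve x = (I − A)⁻¹ d = adj(I−A)·d / det(I−A); in particular x_1 = (0.7175·520 + 0.3250·120 + 0.1100·400) / 0.4805 = 456.10 / 0.4805 ≈ 949.220.
Intermediate flow from 2 to 1: z_21 = a_21 · x_1 = 0.05 × 456.10 / 0.4805 = 22.805 / 0.4805 ≈ 47.5.

z_21 = 47.5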